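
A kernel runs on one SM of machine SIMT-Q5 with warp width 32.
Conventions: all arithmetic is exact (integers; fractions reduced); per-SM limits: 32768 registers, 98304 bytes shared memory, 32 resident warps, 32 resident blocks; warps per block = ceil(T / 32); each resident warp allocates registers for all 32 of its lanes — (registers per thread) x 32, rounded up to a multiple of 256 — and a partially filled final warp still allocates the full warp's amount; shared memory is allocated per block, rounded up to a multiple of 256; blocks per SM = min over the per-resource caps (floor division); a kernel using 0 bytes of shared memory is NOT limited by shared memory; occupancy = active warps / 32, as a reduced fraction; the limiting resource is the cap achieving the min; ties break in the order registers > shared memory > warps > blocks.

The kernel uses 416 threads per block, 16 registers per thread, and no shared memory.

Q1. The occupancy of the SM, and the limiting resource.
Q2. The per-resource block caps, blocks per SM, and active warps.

Answer: occupancy 13/16, limited by warps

registers: 4 blocks
shared memory: no limit (kernel uses none)
warps: 2 blocks
blocks: 32 blocks

Answer: 2 blocks, 26 active warps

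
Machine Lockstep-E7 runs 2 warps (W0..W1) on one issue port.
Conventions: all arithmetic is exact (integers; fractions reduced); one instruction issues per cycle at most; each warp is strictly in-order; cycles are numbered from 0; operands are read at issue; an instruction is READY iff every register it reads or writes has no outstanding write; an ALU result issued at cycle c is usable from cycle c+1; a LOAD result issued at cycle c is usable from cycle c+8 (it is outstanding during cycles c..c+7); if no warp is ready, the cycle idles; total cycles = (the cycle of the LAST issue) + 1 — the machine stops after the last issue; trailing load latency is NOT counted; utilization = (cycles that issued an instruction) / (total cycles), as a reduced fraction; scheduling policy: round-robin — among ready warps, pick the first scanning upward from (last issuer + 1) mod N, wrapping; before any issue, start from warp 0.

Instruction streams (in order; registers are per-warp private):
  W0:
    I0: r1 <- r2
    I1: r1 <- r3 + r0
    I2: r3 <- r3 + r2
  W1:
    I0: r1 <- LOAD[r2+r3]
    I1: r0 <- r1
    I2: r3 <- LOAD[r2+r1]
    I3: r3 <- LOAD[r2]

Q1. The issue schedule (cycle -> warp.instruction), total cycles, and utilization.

cycle 0: W0.I0
cycle 1: W1.I0
cycle 2: W0.I1
cycle 3: W0.I2
cycle 4: idle
cycle 5: idle
cycle 6: idle
cycle 7: idle
cycle 8: idle
cycle 9: W1.I1
cycle 10: W1.I2
cycle 11: idle
cycle 12: idle
cycle 13: idle
cycle 14: idle
cycle 15: idle
cycle 16: idle
cycle 17: idle
cycle 18: W1.I3

Answer: 19 cycles, utilization 7/19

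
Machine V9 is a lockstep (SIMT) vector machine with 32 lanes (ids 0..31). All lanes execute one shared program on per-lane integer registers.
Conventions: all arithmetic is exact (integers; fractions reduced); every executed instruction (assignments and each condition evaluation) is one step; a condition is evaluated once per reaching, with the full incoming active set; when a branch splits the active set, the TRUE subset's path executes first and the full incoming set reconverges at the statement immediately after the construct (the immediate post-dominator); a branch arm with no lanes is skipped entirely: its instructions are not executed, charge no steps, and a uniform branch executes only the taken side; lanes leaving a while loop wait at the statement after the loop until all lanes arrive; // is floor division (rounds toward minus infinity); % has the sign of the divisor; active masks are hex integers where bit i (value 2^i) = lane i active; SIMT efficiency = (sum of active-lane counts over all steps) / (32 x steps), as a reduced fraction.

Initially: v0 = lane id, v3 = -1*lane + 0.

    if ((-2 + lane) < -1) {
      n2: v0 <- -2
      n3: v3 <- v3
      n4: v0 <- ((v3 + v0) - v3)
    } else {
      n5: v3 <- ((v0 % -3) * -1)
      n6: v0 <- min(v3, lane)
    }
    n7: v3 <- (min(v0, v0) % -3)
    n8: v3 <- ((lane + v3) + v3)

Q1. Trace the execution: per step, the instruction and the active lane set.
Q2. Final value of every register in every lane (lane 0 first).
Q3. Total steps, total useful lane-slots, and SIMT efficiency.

step 0: eval ((-2 + lane) < -1)      0xffffffff
step 1: v0 <- -2                     0x00000001
step 2: v3 <- v3                     0x00000001
step 3: v0 <- ((v3 + v0) - v3)       0x00000001
step 4: v3 <- ((v0 % -3) * -1)       0xfffffffe
step 5: v0 <- min(v3, lane)          0xfffffffe
step 6: v3 <- (min(v0, v0) % -3)     0xffffffff
step 7: v3 <- ((lane + v3) + v3)     0xffffffff

Answer: 8 steps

v0: -2,1,1,0,2,1,0,2,1,0,2,1,0,2,1,0,2,1,0,2,1,0,2,1,0,2,1,0,2,1,0,2
v3: -4,-3,-2,3,2,1,6,5,4,9,8,7,12,11,10,15,14,13,18,17,16,21,20,19,24,23,22,27,26,25,30,29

steps = 8; useful = 161; efficiency = 161/256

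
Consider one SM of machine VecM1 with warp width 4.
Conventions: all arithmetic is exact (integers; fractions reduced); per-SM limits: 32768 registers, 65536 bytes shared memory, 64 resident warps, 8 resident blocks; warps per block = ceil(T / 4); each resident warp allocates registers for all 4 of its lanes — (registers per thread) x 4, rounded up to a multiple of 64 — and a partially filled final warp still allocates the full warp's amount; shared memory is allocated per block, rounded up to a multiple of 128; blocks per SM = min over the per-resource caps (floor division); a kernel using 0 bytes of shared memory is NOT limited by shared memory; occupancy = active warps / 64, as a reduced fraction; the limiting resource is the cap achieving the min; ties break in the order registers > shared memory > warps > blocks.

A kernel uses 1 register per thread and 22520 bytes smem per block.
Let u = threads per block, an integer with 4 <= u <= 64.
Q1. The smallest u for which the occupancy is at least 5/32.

Answer: u = 17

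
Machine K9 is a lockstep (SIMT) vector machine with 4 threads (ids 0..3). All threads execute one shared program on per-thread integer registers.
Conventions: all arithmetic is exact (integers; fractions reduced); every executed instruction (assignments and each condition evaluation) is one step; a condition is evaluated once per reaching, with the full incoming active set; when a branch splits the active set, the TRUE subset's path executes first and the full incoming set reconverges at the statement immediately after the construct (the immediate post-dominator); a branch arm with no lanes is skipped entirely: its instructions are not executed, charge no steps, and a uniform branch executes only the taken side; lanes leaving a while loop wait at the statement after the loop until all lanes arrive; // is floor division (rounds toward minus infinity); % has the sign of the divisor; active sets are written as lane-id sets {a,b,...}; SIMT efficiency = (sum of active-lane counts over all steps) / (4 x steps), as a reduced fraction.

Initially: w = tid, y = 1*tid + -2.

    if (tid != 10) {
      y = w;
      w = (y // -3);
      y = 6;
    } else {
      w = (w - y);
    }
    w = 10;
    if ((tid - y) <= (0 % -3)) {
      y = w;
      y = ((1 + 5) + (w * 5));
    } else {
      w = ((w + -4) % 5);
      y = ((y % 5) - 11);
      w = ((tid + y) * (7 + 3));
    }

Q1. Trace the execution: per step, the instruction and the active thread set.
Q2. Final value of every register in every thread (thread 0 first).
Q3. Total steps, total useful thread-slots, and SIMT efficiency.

step 0: eval (tid != 10)             {0,1,2,3}
step 1: y <- w                       {0,1,2,3}
step 2: w <- (y // -3)               {0,1,2,3}
step 3: y <- 6                       {0,1,2,3}
step 4: w <- 10                      {0,1,2,3}
step 5: eval ((tid - y) <= (0 % -3)) {0,1,2,3}
step 6: y <- w                       {0,1,2,3}
step 7: y <- ((1 + 5) + (w * 5))     {0,1,2,3}

Answer: 8 steps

w: 10,10,10,10
y: 56,56,56,56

steps = 8; useful = 32; efficiency = 32/32 = 1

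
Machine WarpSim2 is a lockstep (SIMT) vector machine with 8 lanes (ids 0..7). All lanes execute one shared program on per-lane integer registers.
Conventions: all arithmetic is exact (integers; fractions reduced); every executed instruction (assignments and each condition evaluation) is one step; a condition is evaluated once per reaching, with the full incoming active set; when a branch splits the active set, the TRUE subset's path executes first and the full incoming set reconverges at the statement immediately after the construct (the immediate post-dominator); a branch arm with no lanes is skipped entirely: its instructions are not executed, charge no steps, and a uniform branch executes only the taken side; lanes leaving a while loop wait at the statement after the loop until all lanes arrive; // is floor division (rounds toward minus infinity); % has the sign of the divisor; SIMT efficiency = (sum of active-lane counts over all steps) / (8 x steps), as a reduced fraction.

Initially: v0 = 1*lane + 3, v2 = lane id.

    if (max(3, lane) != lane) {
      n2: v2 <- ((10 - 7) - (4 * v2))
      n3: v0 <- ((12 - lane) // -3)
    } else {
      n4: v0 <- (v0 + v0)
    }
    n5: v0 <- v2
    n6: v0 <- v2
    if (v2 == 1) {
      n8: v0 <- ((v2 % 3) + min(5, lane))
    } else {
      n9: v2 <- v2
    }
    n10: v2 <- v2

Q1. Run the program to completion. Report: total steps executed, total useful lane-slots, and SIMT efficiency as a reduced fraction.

Answer: 9 steps, 59 useful, 59/72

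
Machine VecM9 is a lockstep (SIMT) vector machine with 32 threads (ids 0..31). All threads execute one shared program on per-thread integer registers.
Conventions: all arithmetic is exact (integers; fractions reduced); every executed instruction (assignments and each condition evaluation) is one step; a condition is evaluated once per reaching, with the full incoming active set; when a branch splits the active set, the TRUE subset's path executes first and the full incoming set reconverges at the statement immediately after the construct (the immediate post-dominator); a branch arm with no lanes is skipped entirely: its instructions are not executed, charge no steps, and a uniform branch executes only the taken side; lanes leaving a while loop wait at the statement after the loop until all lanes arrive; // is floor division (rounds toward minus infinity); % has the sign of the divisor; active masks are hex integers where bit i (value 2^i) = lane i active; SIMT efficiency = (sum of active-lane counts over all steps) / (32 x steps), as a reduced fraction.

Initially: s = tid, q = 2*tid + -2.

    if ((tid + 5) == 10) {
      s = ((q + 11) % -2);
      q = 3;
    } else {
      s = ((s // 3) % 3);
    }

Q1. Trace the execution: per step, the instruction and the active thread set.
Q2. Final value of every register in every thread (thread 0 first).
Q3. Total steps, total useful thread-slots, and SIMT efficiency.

step 0: eval ((tid + 5) == 10)       0xffffffff
step 1: s <- ((q + 11) % -2)         0x00000020
step 2: q <- 3                       0x00000020
step 3: s <- ((s // 3) % 3)          0xffffffdf

Answer: 4 steps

s: 0,0,0,1,1,-1,2,2,2,0,0,0,1,1,1,2,2,2,0,0,0,1,1,1,2,2,2,0,0,0,1,1
q: -2,0,2,4,6,3,10,12,14,16,18,20,22,24,26,28,30,32,34,36,38,40,42,44,46,48,50,52,54,56,58,60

steps = 4; useful = 65; efficiency = 65/128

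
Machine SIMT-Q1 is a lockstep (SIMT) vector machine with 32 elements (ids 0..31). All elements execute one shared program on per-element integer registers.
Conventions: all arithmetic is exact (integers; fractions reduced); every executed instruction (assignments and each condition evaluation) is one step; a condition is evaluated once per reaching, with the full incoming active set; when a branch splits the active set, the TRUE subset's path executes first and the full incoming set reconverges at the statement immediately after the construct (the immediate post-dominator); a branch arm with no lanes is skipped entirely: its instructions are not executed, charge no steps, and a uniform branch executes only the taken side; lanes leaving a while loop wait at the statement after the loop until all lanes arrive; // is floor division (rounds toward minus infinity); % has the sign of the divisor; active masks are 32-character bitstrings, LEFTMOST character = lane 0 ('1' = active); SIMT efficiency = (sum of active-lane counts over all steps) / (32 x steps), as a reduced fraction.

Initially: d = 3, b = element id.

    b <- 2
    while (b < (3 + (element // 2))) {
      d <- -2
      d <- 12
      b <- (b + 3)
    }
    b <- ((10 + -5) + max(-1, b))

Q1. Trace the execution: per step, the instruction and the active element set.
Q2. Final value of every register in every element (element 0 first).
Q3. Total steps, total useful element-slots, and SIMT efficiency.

step 0: b <- 2                       11111111111111111111111111111111
step 1: eval (b < (3 + (element // 2))) 11111111111111111111111111111111
step 2: d <- -2                      11111111111111111111111111111111
step 3: d <- 12                      11111111111111111111111111111111
step 4: b <- (b + 3)                 11111111111111111111111111111111
step 5: eval (b < (3 + (element // 2))) 11111111111111111111111111111111
step 6: d <- -2                      00000011111111111111111111111111
step 7: d <- 12                      00000011111111111111111111111111
step 8: b <- (b + 3)                 00000011111111111111111111111111
step 9: eval (b < (3 + (element // 2))) 00000011111111111111111111111111
step 10: d <- -2                      00000000000011111111111111111111
step 11: d <- 12                      00000000000011111111111111111111
step 12: b <- (b + 3)                 00000000000011111111111111111111
step 13: eval (b < (3 + (element // 2))) 00000000000011111111111111111111
step 14: d <- -2                      00000000000000000011111111111111
step 15: d <- 12                      00000000000000000011111111111111
step 16: b <- (b + 3)                 00000000000000000011111111111111
step 17: eval (b < (3 + (element // 2))) 00000000000000000011111111111111
step 18: d <- -2                      00000000000000000000000011111111
step 19: d <- 12                      00000000000000000000000011111111
step 20: b <- (b + 3)                 00000000000000000000000011111111
step 21: eval (b < (3 + (element // 2))) 00000000000000000000000011111111
step 22: d <- -2                      00000000000000000000000000000011
step 23: d <- 12                      00000000000000000000000000000011
step 24: b <- (b + 3)                 00000000000000000000000000000011
step 25: eval (b < (3 + (element // 2))) 00000000000000000000000000000011
step 26: b <- ((10 + -5) + max(-1, b)) 11111111111111111111111111111111

Answer: 27 steps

d: 12,12,12,12,12,12,12,12,12,12,12,12,12,12,12,12,12,12,12,12,12,12,12,12,12,12,12,12,12,12,12,12
b: 10,10,10,10,10,10,13,13,13,13,13,13,16,16,16,16,16,16,19,19,19,19,19,19,22,22,22,22,22,22,25,25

steps = 27; useful = 504; efficiency = 504/864 = 7/12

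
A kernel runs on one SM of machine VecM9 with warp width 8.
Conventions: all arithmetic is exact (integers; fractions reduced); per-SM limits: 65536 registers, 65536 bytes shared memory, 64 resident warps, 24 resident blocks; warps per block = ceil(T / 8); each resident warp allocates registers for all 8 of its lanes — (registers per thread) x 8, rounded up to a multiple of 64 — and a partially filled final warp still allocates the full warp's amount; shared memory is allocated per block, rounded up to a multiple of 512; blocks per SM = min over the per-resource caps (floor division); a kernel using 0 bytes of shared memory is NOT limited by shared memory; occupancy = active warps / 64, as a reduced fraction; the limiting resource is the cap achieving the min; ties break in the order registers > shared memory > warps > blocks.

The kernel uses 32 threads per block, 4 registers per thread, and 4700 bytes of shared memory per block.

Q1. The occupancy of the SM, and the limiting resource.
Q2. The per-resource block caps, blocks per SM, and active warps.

Answer: occupancy 3/4, limited by shared memory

registers: 256 blocks
shared memory: 12 blocks
warps: 16 blocks
blocks: 24 blocks

Answer: 12 blocks, 48 active warps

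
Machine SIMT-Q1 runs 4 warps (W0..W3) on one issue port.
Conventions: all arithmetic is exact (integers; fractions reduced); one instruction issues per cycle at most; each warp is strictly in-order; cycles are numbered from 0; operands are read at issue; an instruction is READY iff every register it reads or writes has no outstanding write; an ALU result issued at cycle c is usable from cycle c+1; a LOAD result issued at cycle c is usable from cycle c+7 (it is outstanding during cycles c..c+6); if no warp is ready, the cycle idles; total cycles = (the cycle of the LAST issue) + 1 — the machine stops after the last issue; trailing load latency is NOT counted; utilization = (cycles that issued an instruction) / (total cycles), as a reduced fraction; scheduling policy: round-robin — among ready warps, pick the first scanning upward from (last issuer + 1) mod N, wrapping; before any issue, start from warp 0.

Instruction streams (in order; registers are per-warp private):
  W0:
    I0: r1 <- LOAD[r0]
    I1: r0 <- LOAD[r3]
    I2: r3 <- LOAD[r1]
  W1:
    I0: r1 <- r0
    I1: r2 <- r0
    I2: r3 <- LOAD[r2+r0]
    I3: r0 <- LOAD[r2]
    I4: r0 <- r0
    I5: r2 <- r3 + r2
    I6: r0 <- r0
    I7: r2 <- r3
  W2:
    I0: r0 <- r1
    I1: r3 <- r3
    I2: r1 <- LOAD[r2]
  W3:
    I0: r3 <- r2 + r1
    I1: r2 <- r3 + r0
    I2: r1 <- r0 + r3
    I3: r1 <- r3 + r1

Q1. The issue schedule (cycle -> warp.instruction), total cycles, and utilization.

cycle 0: W0.I0
cycle 1: W1.I0
cycle 2: W2.I0
cycle 3: W3.I0
cycle 4: W0.I1
cycle 5: W1.I1
cycle 6: W2.I1
cycle 7: W3.I1
cycle 8: W0.I2
cycle 9: W1.I2
cycle 10: W2.I2
cycle 11: W3.I2
cycle 12: W1.I3
cycle 13: W3.I3
cycle 14: idle
cycle 15: idle
cycle 16: idle
cycle 17: idle
cycle 18: idle
cycle 19: W1.I4
cycle 20: W1.I5
cycle 21: W1.I6
cycle 22: W1.I7

Answer: 23 cycles, utilization 18/23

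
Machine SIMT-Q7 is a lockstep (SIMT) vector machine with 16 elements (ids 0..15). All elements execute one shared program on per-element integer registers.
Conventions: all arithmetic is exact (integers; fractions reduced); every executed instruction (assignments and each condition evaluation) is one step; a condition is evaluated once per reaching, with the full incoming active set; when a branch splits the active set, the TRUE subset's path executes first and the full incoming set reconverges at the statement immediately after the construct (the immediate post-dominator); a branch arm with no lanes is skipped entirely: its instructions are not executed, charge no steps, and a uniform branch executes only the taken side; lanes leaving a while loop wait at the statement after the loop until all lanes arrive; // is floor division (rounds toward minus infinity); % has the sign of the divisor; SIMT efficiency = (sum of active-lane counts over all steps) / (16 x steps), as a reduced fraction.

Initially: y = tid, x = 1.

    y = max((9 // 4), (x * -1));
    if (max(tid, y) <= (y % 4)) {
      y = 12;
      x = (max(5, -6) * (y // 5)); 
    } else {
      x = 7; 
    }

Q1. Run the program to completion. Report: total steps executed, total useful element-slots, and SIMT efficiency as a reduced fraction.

Answer: 5 steps, 51 useful, 51/80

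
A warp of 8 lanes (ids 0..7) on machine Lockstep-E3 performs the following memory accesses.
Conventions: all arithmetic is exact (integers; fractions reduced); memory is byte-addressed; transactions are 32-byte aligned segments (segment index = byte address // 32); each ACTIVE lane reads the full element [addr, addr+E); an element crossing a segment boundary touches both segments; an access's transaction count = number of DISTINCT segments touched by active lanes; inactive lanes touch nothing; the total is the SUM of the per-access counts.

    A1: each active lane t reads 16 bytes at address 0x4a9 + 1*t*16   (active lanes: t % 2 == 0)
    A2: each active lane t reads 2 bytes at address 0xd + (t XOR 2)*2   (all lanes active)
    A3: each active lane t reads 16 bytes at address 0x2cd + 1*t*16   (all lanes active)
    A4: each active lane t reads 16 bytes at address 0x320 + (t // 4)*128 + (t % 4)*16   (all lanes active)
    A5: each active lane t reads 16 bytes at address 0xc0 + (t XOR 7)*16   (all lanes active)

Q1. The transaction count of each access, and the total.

A1: 4 transactions
A2: 1 transaction
A3: 5 transactions
A4: 4 transactions
A5: 4 transactions

Answer: 4,1,5,4,4; total 18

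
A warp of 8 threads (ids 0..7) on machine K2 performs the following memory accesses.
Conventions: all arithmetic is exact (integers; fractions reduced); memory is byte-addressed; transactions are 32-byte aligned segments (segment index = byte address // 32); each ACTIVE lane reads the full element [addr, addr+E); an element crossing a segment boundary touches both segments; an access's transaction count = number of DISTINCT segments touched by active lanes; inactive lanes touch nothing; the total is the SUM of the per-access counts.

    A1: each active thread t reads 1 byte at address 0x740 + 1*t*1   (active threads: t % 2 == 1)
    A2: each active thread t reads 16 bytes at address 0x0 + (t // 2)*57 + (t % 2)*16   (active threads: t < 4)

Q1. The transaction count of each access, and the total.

A1: 1 transaction
A2: 3 transactions

Answer: 1,3; total 4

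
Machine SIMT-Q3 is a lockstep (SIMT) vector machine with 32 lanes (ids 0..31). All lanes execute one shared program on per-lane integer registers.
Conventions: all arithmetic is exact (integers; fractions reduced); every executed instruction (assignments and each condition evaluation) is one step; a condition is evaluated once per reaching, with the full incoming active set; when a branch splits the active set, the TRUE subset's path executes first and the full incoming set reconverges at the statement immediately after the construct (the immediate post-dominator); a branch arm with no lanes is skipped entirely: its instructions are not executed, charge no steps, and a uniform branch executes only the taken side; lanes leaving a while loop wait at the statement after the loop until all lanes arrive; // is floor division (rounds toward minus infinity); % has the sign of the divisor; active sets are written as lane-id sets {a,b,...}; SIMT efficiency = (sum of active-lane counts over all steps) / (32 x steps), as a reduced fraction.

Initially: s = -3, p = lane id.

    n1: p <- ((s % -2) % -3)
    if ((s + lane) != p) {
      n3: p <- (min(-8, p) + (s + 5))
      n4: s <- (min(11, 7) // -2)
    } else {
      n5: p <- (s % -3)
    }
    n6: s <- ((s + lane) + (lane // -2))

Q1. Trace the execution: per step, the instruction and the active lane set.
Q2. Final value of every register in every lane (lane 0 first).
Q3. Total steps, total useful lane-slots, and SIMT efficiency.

step 0: p <- ((s % -2) % -3)         {0,1,2,3,4,5,6,7,8,9,10,11,12,13,14,15,16,17,18,19,20,21,22,23,24,25,26,27,28,29,30,31}
step 1: eval ((s + lane) != p)       {0,1,2,3,4,5,6,7,8,9,10,11,12,13,14,15,16,17,18,19,20,21,22,23,24,25,26,27,28,29,30,31}
step 2: p <- (min(-8, p) + (s + 5))  {0,1,3,4,5,6,7,8,9,10,11,12,13,14,15,16,17,18,19,20,21,22,23,24,25,26,27,28,29,30,31}
step 3: s <- (min(11, 7) // -2)      {0,1,3,4,5,6,7,8,9,10,11,12,13,14,15,16,17,18,19,20,21,22,23,24,25,26,27,28,29,30,31}
step 4: p <- (s % -3)                {2}
step 5: s <- ((s + lane) + (lane // -2)) {0,1,2,3,4,5,6,7,8,9,10,11,12,13,14,15,16,17,18,19,20,21,22,23,24,25,26,27,28,29,30,31}

Answer: 6 steps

s: -4,-4,-2,-3,-2,-2,-1,-1,0,0,1,1,2,2,3,3,4,4,5,5,6,6,7,7,8,8,9,9,10,10,11,11
p: -6,-6,0,-6,-6,-6,-6,-6,-6,-6,-6,-6,-6,-6,-6,-6,-6,-6,-6,-6,-6,-6,-6,-6,-6,-6,-6,-6,-6,-6,-6,-6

steps = 6; useful = 159; efficiency = 159/192 = 53/64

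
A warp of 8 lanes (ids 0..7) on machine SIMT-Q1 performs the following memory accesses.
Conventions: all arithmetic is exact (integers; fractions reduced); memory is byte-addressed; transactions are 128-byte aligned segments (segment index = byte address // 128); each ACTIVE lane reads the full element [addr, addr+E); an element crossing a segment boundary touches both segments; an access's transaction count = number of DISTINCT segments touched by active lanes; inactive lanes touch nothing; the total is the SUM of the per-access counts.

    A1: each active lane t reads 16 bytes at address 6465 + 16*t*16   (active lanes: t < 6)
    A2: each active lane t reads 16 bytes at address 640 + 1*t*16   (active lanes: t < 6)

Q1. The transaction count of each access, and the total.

A1: 6 transactions
A2: 1 transaction

Answer: 6,1; total 7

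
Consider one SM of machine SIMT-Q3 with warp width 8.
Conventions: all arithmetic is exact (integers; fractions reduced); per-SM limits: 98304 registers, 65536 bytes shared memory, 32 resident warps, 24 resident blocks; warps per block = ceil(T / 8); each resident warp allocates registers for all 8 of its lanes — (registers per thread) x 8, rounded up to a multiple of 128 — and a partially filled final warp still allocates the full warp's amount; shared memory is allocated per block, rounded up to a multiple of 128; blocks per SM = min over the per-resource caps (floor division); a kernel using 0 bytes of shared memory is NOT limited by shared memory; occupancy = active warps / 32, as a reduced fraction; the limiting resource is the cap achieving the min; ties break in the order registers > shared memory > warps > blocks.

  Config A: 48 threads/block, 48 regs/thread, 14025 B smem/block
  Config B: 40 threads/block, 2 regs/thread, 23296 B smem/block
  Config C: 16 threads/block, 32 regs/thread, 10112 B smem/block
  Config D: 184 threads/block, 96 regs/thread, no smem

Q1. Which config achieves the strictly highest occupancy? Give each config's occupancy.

occupancies: A 3/4, B 5/16, C 3/8, D 23/32

Answer: A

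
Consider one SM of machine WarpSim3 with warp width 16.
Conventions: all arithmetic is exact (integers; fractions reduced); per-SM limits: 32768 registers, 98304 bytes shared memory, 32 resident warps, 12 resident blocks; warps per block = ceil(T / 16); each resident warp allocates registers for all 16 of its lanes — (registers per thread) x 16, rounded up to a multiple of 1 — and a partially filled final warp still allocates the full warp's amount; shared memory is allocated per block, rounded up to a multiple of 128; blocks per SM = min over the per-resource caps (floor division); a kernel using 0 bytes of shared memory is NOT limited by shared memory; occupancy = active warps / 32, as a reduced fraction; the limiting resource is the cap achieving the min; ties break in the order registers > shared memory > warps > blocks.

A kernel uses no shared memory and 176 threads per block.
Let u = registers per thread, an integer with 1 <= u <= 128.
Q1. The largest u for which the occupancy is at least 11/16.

Answer: u = 93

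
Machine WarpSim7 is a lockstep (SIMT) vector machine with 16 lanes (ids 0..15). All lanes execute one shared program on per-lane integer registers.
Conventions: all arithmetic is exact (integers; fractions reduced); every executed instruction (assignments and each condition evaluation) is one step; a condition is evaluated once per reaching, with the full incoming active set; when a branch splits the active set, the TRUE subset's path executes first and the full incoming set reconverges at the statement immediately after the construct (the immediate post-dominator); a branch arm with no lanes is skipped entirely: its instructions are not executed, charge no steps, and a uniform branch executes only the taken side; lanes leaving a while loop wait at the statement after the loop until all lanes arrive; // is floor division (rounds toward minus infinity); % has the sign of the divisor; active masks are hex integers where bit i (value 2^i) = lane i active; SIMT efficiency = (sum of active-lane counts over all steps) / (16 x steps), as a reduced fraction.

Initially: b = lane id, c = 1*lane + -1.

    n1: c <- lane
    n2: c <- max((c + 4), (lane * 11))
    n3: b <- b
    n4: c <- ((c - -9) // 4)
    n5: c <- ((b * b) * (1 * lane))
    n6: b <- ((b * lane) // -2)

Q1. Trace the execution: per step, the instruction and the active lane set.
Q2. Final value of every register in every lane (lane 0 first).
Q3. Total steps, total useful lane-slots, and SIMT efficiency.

step 0: c <- lane                    0xffff
step 1: c <- max((c + 4), (lane * 11)) 0xffff
step 2: b <- b                       0xffff
step 3: c <- ((c - -9) // 4)         0xffff
step 4: c <- ((b * b) * (1 * lane))  0xffff
step 5: b <- ((b * lane) // -2)      0xffff

Answer: 6 steps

b: 0,-1,-2,-5,-8,-13,-18,-25,-32,-41,-50,-61,-72,-85,-98,-113
c: 0,1,8,27,64,125,216,343,512,729,1000,1331,1728,2197,2744,3375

steps = 6; useful = 96; efficiency = 96/96 = 1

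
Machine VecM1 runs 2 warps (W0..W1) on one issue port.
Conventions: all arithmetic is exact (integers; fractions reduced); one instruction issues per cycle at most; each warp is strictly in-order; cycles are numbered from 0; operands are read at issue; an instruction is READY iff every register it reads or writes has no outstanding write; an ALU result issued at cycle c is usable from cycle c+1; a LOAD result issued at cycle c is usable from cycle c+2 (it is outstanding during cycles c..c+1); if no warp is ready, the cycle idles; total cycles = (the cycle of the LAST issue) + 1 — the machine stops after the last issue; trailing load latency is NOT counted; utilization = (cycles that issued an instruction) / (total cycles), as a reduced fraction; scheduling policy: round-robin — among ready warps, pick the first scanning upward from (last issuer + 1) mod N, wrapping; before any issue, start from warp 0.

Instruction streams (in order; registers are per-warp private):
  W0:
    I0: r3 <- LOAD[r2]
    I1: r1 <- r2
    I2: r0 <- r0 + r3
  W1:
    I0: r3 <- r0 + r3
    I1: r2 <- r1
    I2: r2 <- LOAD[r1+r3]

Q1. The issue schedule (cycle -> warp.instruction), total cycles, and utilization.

cycle 0: W0.I0
cycle 1: W1.I0
cycle 2: W0.I1
cycle 3: W1.I1
cycle 4: W0.I2
cycle 5: W1.I2

Answer: 6 cycles, utilization 1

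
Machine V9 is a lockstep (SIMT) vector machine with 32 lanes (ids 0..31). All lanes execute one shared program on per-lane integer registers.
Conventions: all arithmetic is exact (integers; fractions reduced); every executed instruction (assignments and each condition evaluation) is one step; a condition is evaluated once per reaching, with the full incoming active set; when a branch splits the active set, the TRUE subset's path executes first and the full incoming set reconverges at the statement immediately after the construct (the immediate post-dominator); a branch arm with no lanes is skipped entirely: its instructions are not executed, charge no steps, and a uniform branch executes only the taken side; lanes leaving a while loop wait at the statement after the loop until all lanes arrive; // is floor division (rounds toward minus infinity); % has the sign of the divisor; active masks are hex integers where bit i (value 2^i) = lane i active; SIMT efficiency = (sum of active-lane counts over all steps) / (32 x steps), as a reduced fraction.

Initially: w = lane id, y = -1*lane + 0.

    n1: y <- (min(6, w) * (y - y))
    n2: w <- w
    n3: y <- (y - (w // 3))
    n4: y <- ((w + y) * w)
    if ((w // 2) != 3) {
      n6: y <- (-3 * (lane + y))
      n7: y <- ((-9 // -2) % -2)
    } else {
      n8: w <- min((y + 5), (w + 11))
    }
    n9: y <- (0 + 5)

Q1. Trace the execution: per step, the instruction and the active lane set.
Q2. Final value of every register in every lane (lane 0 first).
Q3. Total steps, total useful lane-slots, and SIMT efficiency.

step 0: y <- (min(6, w) * (y - y))   0xffffffff
step 1: w <- w                       0xffffffff
step 2: y <- (y - (w // 3))          0xffffffff
step 3: y <- ((w + y) * w)           0xffffffff
step 4: eval ((w // 2) != 3)         0xffffffff
step 5: y <- (-3 * (lane + y))       0xffffff3f
step 6: y <- ((-9 // -2) % -2)       0xffffff3f
step 7: w <- min((y + 5), (w + 11))  0x000000c0
step 8: y <- (0 + 5)                 0xffffffff

Answer: 9 steps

w: 0,1,2,3,4,5,17,18,8,9,10,11,12,13,14,15,16,17,18,19,20,21,22,23,24,25,26,27,28,29,30,31
y: 5,5,5,5,5,5,5,5,5,5,5,5,5,5,5,5,5,5,5,5,5,5,5,5,5,5,5,5,5,5,5,5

steps = 9; useful = 254; efficiency = 254/288 = 127/144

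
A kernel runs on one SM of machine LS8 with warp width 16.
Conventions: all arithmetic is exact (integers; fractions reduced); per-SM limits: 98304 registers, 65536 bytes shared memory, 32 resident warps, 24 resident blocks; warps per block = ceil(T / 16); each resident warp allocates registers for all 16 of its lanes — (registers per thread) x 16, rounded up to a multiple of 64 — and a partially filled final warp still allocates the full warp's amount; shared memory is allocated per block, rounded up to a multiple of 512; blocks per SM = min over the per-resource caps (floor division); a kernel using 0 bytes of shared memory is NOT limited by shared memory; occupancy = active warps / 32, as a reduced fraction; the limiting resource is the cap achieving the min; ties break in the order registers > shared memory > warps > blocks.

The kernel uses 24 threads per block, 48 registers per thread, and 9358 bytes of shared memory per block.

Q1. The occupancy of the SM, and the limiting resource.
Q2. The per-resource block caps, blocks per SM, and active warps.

Answer: occupancy 3/8, limited by shared memory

registers: 64 blocks
shared memory: 6 blocks
warps: 16 blocks
blocks: 24 blocks

Answer: 6 blocks, 12 active warps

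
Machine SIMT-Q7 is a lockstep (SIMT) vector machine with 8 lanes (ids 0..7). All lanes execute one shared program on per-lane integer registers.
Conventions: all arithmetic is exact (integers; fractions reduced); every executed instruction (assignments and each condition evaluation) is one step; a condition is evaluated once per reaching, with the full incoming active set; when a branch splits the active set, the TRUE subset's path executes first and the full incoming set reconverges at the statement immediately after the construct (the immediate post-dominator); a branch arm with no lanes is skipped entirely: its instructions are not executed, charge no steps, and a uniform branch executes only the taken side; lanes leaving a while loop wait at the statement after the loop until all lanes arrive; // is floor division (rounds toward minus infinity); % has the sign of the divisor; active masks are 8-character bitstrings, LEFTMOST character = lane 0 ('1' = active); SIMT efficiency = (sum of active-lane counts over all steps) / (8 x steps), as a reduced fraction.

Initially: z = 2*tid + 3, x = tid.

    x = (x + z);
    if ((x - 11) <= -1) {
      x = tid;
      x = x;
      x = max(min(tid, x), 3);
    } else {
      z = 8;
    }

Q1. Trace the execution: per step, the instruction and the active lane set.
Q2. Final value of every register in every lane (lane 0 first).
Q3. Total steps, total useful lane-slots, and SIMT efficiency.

step 0: x <- (x + z)                 11111111
step 1: eval ((x - 11) <= -1)        11111111
step 2: x <- tid                     11100000
step 3: x <- x                       11100000
step 4: x <- max(min(tid, x), 3)     11100000
step 5: z <- 8                       00011111

Answer: 6 steps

z: 3,5,7,8,8,8,8,8
x: 3,3,3,12,15,18,21,24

steps = 6; useful = 30; efficiency = 30/48 = 5/8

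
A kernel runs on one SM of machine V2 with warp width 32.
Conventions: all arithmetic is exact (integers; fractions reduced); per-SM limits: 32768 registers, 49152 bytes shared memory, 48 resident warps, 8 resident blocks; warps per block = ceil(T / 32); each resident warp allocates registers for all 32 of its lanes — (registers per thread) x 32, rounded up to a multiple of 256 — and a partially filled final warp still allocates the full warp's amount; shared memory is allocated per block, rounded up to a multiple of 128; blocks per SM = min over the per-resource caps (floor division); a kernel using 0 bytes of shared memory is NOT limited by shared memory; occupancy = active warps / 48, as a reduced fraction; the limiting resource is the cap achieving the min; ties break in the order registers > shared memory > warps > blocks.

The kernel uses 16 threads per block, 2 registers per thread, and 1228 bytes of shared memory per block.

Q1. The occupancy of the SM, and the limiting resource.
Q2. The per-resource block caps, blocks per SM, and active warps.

Answer: occupancy 1/6, limited by blocks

registers: 128 blocks
shared memory: 38 blocks
warps: 48 blocks
blocks: 8 blocks

Answer: 8 blocks, 8 active warps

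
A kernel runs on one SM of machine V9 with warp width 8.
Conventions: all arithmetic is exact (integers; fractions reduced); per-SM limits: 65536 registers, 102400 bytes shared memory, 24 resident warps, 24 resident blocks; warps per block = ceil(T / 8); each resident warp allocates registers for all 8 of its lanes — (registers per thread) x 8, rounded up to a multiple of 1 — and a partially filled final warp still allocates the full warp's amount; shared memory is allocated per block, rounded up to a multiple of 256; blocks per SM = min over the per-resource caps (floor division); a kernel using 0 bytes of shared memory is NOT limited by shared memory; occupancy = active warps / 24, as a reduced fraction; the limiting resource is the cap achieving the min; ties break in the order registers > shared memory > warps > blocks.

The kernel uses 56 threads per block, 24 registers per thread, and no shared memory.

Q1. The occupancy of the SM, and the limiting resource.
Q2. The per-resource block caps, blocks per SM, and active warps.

Answer: occupancy 7/8, limited by warps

registers: 48 blocks
shared memory: no limit (kernel uses none)
warps: 3 blocks
blocks: 24 blocks

Answer: 3 blocks, 21 active warps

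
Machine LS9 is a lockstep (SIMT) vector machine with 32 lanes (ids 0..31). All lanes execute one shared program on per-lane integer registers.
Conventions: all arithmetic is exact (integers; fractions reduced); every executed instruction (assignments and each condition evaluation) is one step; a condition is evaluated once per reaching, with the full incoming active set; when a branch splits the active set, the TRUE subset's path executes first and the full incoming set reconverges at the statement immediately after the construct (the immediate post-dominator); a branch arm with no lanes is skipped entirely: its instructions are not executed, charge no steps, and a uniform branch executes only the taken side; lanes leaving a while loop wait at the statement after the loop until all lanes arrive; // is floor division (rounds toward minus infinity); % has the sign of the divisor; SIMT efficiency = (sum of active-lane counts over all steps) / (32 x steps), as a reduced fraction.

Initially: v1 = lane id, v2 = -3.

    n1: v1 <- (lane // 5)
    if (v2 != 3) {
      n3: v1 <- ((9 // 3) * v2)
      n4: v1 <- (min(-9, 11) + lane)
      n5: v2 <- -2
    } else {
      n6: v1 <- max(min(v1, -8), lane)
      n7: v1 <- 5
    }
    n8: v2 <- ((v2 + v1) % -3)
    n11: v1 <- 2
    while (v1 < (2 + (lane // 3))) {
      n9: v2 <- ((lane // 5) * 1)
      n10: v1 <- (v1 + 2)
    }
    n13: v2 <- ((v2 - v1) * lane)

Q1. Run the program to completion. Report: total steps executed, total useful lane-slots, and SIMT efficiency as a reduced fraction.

Answer: 24 steps, 543 useful, 181/256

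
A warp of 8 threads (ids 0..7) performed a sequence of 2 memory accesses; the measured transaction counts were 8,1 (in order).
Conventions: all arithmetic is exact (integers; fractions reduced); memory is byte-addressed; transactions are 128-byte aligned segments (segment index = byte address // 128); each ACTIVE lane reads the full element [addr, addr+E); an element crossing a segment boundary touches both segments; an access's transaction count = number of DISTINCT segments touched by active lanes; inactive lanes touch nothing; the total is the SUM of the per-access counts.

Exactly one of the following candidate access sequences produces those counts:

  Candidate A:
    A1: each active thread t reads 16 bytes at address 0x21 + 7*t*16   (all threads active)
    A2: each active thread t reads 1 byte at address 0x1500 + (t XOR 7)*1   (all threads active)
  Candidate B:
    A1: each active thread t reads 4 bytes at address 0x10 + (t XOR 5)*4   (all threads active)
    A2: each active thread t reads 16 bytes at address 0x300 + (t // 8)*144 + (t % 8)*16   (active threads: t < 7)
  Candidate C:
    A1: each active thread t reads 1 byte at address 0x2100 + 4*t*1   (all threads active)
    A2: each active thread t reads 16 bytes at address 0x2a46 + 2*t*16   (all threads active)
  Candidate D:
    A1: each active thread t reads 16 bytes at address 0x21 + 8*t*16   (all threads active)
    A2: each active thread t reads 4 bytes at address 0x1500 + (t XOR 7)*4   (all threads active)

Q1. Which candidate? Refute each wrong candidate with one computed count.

A: A1 gives 7 transactions, not 8
B: A1 gives 1 transaction, not 8
C: A1 gives 1 transaction, not 8
D: all counts match (8,1)

Answer: D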